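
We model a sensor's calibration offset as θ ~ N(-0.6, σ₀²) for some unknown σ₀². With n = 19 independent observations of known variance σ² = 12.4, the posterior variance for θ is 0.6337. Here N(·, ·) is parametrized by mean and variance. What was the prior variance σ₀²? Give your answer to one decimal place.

For the Normal–Normal model with known σ², precisions add: τ_n = τ₀ + n/σ².
So 1/σ₀² = 1/0.6337 − 19/12.4 = 1.578034 − 1.532258 = 0.045776.
Hence σ₀² = 1/0.045776 ≈ 21.8.

σ₀² = 21.8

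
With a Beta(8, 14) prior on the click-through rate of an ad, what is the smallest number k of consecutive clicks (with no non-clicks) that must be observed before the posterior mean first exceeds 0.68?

k = 22

After k clicks and 0 non-clicks the posterior is Beta(8+k, 14), with mean (8+k)/(8+14+k).
Set (8+k)/(22+k) > 0.68 and solve: k > (0.68·22 − 8)/(1 − 0.68) = 21.750.
The smallest integer exceeding 21.750 is 22.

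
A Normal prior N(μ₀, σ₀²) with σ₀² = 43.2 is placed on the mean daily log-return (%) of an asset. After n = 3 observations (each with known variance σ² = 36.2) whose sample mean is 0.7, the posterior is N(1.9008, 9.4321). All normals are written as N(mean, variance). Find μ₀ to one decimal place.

μ₀ = 6.2

The posterior mean is a precision-weighted average: μ_n = (τ₀μ₀ + τ_data·x̄)/(τ₀+τ_data), with τ₀=1/σ₀² and τ_data=n/σ².
Here τ₀ = 1/43.2 = 0.023148 and τ_data = 3/36.2 = 0.082873, so τ_n = 0.106021.
Rearranging for μ₀: μ₀ = (μ_n·τ_n − τ_data·x̄)/τ₀ = (1.9008·0.106021 − 0.082873·0.7) / 0.023148 = 0.143514/0.023148 ≈ 6.2.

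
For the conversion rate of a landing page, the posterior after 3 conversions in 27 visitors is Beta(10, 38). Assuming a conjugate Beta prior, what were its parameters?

A Beta(α, β) prior with s successes and f failures in binomial data gives a Beta(α+s, β+f) posterior.
Subtract the data counts: 10−3=7, 38−24=14.

Beta(7, 14)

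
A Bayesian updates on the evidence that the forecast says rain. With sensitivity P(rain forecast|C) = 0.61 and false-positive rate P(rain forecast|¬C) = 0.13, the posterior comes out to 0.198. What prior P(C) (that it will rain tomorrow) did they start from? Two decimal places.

In odds form, posterior odds = prior odds × likelihood ratio, so prior odds = posterior odds ÷ LR.
Posterior odds = 0.198/(1−0.198) = 0.2469. LR = 0.61/0.13 = 4.6923.
Prior odds = 0.2469/4.6923 = 0.0526, so P(C) = 0.0526/(1+0.0526) ≈ 0.05.

P(C) = 0.05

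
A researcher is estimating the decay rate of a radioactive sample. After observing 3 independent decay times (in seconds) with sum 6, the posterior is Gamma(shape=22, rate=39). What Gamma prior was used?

Gamma–exponential conjugacy: posterior shape = α + n, posterior rate = β + Σtᵢ.
So α = 22 − 3 = 19 and β = 39 − 6 = 33.

Gamma(shape=19, rate=33)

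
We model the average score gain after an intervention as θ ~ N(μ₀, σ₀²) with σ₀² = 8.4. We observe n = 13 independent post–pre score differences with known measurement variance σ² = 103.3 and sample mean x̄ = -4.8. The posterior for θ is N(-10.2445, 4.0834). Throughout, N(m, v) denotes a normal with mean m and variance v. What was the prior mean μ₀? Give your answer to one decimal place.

The posterior mean is a precision-weighted average: μ_n = (τ₀μ₀ + τ_data·x̄)/(τ₀+τ_data), with τ₀=1/σ₀² and τ_data=n/σ².
Here τ₀ = 1/8.4 = 0.119048 and τ_data = 13/103.3 = 0.125847, so τ_n = 0.244895.
Rearranging for μ₀: μ₀ = (μ_n·τ_n − τ_data·x̄)/τ₀ = (-10.2445·0.244895 − 0.125847·-4.8) / 0.119048 = -1.904761/0.119048 ≈ -16.0.

μ₀ = -16.0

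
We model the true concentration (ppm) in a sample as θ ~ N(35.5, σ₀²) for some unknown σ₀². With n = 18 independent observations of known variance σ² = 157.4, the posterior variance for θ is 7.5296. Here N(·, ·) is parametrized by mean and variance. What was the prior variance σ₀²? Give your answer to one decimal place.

Posterior precision equals prior precision plus data precision: 1/σ_n² = 1/σ₀² + n/σ².
So 1/σ₀² = 1/7.5296 − 18/157.4 = 0.132809 − 0.114358 = 0.018451.
Hence σ₀² = 1/0.018451 ≈ 54.2.

σ₀² = 54.2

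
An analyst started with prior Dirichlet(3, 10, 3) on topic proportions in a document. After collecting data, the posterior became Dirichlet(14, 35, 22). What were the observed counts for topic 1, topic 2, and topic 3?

counts (11, 25, 19)

For a Dirichlet(α) prior with multinomial counts c, the posterior is Dirichlet(α + c) componentwise.
Counts are posterior − prior componentwise: 14−3=11, 35−10=25, 22−3=19.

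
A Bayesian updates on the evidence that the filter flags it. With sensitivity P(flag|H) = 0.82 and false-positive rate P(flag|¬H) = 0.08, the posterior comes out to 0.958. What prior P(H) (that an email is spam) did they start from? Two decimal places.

In odds form, posterior odds = prior odds × likelihood ratio, so prior odds = posterior odds ÷ LR.
Posterior odds = 0.958/(1−0.958) = 22.8095. LR = 0.82/0.08 = 10.2500.
Prior odds = 22.8095/10.2500 = 2.2253, so P(H) = 2.2253/(1+2.2253) ≈ 0.69.

P(H) = 0.69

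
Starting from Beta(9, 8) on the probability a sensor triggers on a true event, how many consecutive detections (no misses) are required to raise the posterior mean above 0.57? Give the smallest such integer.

After k detections and 0 misses the posterior is Beta(9+k, 8), with mean (9+k)/(9+8+k).
Set (9+k)/(17+k) > 0.57 and solve: k > (0.57·17 − 9)/(1 − 0.57) = 1.605.
The smallest integer exceeding 1.605 is 2.

k = 2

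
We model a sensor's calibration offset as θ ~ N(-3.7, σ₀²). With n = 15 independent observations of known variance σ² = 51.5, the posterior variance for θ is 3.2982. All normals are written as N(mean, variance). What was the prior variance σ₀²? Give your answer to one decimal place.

Posterior precision equals prior precision plus data precision: 1/σ_n² = 1/σ₀² + n/σ².
So 1/σ₀² = 1/3.2982 − 15/51.5 = 0.303196 − 0.291262 = 0.011934.
Hence σ₀² = 1/0.011934 ≈ 83.8.

σ₀² = 83.8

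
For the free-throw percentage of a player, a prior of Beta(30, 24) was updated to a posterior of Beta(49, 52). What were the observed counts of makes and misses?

Under Beta–binomial conjugacy the posterior parameters are (α+s, β+f).
So s = 49 − 30 = 19 and f = 52 − 24 = 28.

19 makes and 28 misses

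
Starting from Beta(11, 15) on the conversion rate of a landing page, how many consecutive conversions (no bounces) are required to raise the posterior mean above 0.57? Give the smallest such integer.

After k conversions and 0 bounces the posterior is Beta(11+k, 15), with mean (11+k)/(11+15+k).
Set (11+k)/(26+k) > 0.57 and solve: k > (0.57·26 − 11)/(1 − 0.57) = 8.884.
The smallest integer exceeding 8.884 is 9, and checking k=9: (20)/(35) = 0.5714 > 0.57.

k = 9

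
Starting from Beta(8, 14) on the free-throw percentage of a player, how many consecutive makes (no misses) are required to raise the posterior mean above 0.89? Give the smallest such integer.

k = 106

After k makes and 0 misses the posterior is Beta(8+k, 14), with mean (8+k)/(8+14+k).
Set (8+k)/(22+k) > 0.89 and solve: k > (0.89·22 − 8)/(1 − 0.89) = 105.273.
The smallest integer exceeding 105.273 is 106.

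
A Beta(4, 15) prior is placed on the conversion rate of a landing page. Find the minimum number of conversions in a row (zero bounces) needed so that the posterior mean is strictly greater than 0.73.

After k conversions and 0 bounces the posterior is Beta(4+k, 15), with mean (4+k)/(4+15+k).
Set (4+k)/(19+k) > 0.73 and solve: k > (0.73·19 − 4)/(1 − 0.73) = 36.556.
The smallest integer exceeding 36.556 is 37.

k = 37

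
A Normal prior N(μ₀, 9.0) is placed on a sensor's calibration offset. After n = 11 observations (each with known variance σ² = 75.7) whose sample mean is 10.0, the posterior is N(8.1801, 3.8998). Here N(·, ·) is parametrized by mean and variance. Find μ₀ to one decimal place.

The posterior mean is a precision-weighted average: μ_n = (τ₀μ₀ + τ_data·x̄)/(τ₀+τ_data), with τ₀=1/σ₀² and τ_data=n/σ².
Here τ₀ = 1/9.0 = 0.111111 and τ_data = 11/75.7 = 0.145310, so τ_n = 0.256421.
Rearranging for μ₀: μ₀ = (μ_n·τ_n − τ_data·x̄)/τ₀ = (8.1801·0.256421 − 0.145310·10.0) / 0.111111 = 0.644449/0.111111 ≈ 5.8.

μ₀ = 5.8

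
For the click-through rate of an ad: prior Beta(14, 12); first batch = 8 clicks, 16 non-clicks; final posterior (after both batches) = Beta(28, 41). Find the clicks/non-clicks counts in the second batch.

6 clicks and 13 non-clicks

Because Beta–binomial updating is additive in the counts, the combined data contributed (α_post−α_prior, β_post−β_prior) successes and failures.
Total across both batches: 28−14=14 clicks, 41−12=29 non-clicks.
Subtract the first batch: 14−8=6 clicks and 29−16=13 non-clicks.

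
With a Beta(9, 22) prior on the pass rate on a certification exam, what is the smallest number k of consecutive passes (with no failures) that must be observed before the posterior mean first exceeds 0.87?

k = 139

After k passes and 0 failures the posterior is Beta(9+k, 22), with mean (9+k)/(9+22+k).
Set (9+k)/(31+k) > 0.87 and solve: k > (0.87·31 − 9)/(1 − 0.87) = 138.231.
The smallest integer exceeding 138.231 is 139, and checking k=139: (148)/(170) = 0.8706 > 0.87.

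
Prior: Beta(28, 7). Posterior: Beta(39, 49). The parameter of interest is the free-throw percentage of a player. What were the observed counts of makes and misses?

A Beta(α, β) prior with s successes and f failures in binomial data gives a Beta(α+s, β+f) posterior.
So s = 39 − 28 = 11 and f = 49 − 7 = 42.

11 makes and 42 misses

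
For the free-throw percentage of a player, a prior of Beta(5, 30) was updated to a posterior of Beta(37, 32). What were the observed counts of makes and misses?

Beta is conjugate to the binomial likelihood: posterior = Beta(α+s, β+f).
Match parameters: s=37−5=32, f=32−30=2.

32 makes and 2 misses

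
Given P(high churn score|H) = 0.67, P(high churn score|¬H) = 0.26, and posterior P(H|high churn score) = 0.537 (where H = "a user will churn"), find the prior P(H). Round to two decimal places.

Bayes' rule in odds form gives O(H|E) = O(H)·[P(E|H)/P(E|¬H)], hence O(H) = O(H|E)/LR.
Posterior odds = 0.537/(1−0.537) = 1.1598. LR = 0.67/0.26 = 2.5769.
Prior odds = 1.1598/2.5769 = 0.4501, so P(H) = 0.4501/(1+0.4501) ≈ 0.31.

P(H) = 0.31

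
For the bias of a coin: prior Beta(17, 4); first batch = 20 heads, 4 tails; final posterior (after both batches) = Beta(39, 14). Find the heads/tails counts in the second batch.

Sequential conjugate updates are equivalent to a single update on the pooled data, so total successes = posterior α − prior α and total failures = posterior β − prior β.
Total across both batches: 39−17=22 heads, 14−4=10 tails.
Subtract the first batch: 22−20=2 heads and 10−4=6 tails.

2 heads and 6 tails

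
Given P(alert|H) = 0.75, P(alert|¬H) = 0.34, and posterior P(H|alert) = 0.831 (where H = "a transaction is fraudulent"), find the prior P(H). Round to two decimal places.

In odds form, posterior odds = prior odds × likelihood ratio, so prior odds = posterior odds ÷ LR.
Posterior odds = 0.831/(1−0.831) = 4.9172. LR = 0.75/0.34 = 2.2059.
Prior odds = 4.9172/2.2059 = 2.2291, so P(H) = 2.2291/(1+2.2291) ≈ 0.69.

P(H) = 0.69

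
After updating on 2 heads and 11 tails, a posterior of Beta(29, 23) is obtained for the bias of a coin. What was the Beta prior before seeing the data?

Beta(27, 12)

Beta is conjugate to the binomial likelihood: posterior = Beta(α+s, β+f).
So α = 29 − 2 = 27 and β = 23 − 11 = 12.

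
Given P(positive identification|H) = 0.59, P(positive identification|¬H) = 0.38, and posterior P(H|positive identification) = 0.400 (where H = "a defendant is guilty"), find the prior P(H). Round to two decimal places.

P(H) = 0.30

Bayes' rule in odds form gives O(H|E) = O(H)·[P(E|H)/P(E|¬H)], hence O(H) = O(H|E)/LR.
Posterior odds = 0.400/(1−0.400) = 0.6667. LR = 0.59/0.38 = 1.5526.
Prior odds = 0.6667/1.5526 = 0.4294, so P(H) = 0.4294/(1+0.4294) ≈ 0.30.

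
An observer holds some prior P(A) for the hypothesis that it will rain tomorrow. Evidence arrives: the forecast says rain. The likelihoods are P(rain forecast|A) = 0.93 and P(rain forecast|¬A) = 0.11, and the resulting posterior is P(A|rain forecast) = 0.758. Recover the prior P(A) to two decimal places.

P(A) = 0.27

In odds form, posterior odds = prior odds × likelihood ratio, so prior odds = posterior odds ÷ LR.
Posterior odds = 0.758/(1−0.758) = 3.1322. LR = 0.93/0.11 = 8.4545.
Prior odds = 3.1322/8.4545 = 0.3705, so P(A) = 0.3705/(1+0.3705) ≈ 0.27.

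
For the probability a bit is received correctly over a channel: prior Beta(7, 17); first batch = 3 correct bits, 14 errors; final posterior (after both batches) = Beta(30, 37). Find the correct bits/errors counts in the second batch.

Sequential conjugate updates are equivalent to a single update on the pooled data, so total successes = posterior α − prior α and total failures = posterior β − prior β.
Total across both batches: 30−7=23 correct bits, 37−17=20 errors.
Subtract the first batch: 23−3=20 correct bits and 20−14=6 errors.

20 correct bits and 6 errors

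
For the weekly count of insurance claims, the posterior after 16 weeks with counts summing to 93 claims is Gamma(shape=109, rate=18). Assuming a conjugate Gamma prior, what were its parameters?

Gamma(shape=16, rate=2)

Gamma–Poisson conjugacy: posterior shape = α + Σxᵢ, posterior rate = β + n.
So α = 109 − 93 = 16 and β = 18 − 16 = 2.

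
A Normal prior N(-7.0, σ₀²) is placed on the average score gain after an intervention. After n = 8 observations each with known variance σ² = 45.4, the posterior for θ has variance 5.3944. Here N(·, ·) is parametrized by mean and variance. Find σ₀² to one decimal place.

σ₀² = 109.1

Posterior precision equals prior precision plus data precision: 1/σ_n² = 1/σ₀² + n/σ².
So 1/σ₀² = 1/5.3944 − 8/45.4 = 0.185377 − 0.176211 = 0.009166.
Hence σ₀² = 1/0.009166 ≈ 109.1.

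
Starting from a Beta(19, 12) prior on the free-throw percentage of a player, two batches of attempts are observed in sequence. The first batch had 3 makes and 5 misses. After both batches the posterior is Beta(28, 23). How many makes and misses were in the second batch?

Because Beta–binomial updating is additive in the counts, the combined data contributed (α_post−α_prior, β_post−β_prior) successes and failures.
Total across both batches: 28−19=9 makes, 23−12=11 misses.
Subtract the first batch: 9−3=6 makes and 11−5=6 misses.

6 makes and 6 misses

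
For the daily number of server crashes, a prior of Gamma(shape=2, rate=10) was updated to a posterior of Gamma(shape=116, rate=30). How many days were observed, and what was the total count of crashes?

n = 20 days with total 114 crashes

Gamma–Poisson conjugacy: posterior shape = α + Σxᵢ, posterior rate = β + n.
Matching: Σxᵢ = 116 − 2 = 114 and n = 30 − 10 = 20.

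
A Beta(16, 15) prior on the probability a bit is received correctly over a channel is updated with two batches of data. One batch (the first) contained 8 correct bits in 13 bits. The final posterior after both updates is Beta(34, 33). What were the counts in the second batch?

10 correct bits and 13 errors

Because Beta–binomial updating is additive in the counts, the combined data contributed (α_post−α_prior, β_post−β_prior) successes and failures.
Total across both batches: 34−16=18 correct bits, 33−15=18 errors.
Subtract the first batch: 18−8=10 correct bits and 18−5=13 errors.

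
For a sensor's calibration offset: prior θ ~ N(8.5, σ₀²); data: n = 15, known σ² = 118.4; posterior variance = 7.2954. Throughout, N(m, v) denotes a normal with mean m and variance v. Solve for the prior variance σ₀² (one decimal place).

For the Normal–Normal model with known σ², precisions add: τ_n = τ₀ + n/σ².
So 1/σ₀² = 1/7.2954 − 15/118.4 = 0.137073 − 0.126689 = 0.010384.
Hence σ₀² = 1/0.010384 ≈ 96.3.

σ₀² = 96.3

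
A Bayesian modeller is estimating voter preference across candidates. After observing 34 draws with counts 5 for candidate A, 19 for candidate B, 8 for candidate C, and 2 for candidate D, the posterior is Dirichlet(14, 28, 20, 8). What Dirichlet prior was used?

Dirichlet(9, 9, 12, 6)

For a Dirichlet(α) prior with multinomial counts c, the posterior is Dirichlet(α + c) componentwise.
Subtract each count from the matching posterior parameter: 14−5=9, 28−19=9, 20−8=12, 8−2=6.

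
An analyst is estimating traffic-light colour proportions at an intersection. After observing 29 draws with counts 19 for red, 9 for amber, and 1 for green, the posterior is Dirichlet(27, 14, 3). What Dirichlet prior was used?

Dirichlet(8, 5, 2)

For a Dirichlet(α) prior with multinomial counts c, the posterior is Dirichlet(α + c) componentwise.
Subtract each count from the matching posterior parameter: 27−19=8, 14−9=5, 3−1=2.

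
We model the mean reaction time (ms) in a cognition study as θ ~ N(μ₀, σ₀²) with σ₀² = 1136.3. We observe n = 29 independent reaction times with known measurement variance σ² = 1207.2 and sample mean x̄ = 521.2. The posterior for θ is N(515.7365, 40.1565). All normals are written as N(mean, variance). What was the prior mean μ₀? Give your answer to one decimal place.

The posterior mean is a precision-weighted average: μ_n = (τ₀μ₀ + τ_data·x̄)/(τ₀+τ_data), with τ₀=1/σ₀² and τ_data=n/σ².
Here τ₀ = 1/1136.3 = 0.000880 and τ_data = 29/1207.2 = 0.024023, so τ_n = 0.024903.
Rearranging for μ₀: μ₀ = (μ_n·τ_n − τ_data·x̄)/τ₀ = (515.7365·0.024903 − 0.024023·521.2) / 0.000880 = 0.322598/0.000880 ≈ 366.6.

μ₀ = 366.6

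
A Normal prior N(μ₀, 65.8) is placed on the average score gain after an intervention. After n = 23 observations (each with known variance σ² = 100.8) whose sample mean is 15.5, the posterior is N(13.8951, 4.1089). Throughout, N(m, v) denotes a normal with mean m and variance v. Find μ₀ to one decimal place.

With known observation variance, the Normal–Normal posterior has precision τ_n = τ₀ + n/σ² and mean μ_n = (τ₀μ₀ + (n/σ²)x̄)/τ_n.
Here τ₀ = 1/65.8 = 0.015198 and τ_data = 23/100.8 = 0.228175, so τ_n = 0.243373.
Rearranging for μ₀: μ₀ = (μ_n·τ_n − τ_data·x̄)/τ₀ = (13.8951·0.243373 − 0.228175·15.5) / 0.015198 = -0.155020/0.015198 ≈ -10.2.

μ₀ = -10.2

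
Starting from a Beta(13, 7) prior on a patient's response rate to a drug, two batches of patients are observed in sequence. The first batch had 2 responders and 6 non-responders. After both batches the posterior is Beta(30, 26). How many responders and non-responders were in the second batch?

15 responders and 13 non-responders

Sequential conjugate updates are equivalent to a single update on the pooled data, so total successes = posterior α − prior α and total failures = posterior β − prior β.
Total across both batches: 30−13=17 responders, 26−7=19 non-responders.
Subtract the first batch: 17−2=15 responders and 19−6=13 non-responders.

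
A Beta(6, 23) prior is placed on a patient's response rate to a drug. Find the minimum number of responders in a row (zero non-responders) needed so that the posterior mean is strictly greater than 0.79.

After k responders and 0 non-responders the posterior is Beta(6+k, 23), with mean (6+k)/(6+23+k).
Set (6+k)/(29+k) > 0.79 and solve: k > (0.79·29 − 6)/(1 − 0.79) = 80.524.
The smallest integer exceeding 80.524 is 81.

k = 81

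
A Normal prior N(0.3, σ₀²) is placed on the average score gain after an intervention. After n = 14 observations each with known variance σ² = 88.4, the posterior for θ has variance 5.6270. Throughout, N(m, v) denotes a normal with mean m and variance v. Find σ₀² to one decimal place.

For the Normal–Normal model with known σ², precisions add: τ_n = τ₀ + n/σ².
So 1/σ₀² = 1/5.6270 − 14/88.4 = 0.177715 − 0.158371 = 0.019344.
Hence σ₀² = 1/0.019344 ≈ 51.7.

σ₀² = 51.7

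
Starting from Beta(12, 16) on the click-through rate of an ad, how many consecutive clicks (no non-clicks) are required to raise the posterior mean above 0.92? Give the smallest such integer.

After k clicks and 0 non-clicks the posterior is Beta(12+k, 16), with mean (12+k)/(12+16+k).
Set (12+k)/(28+k) > 0.92 and solve: k > (0.92·28 − 12)/(1 − 0.92) = 172.000.
The smallest integer exceeding 172.000 is 173.

k = 173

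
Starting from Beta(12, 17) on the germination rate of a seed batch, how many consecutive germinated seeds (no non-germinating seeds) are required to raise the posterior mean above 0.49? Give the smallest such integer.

k = 5

After k germinated seeds and 0 non-germinating seeds the posterior is Beta(12+k, 17), with mean (12+k)/(12+17+k).
Set (12+k)/(29+k) > 0.49 and solve: k > (0.49·29 − 12)/(1 − 0.49) = 4.333.
The smallest integer exceeding 4.333 is 5.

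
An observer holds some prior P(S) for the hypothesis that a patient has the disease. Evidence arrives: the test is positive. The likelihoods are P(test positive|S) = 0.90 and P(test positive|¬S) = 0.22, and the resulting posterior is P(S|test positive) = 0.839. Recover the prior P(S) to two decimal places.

P(S) = 0.56

Bayes' rule in odds form gives O(S|E) = O(S)·[P(E|S)/P(E|¬S)], hence O(S) = O(S|E)/LR.
Posterior odds = 0.839/(1−0.839) = 5.2112. LR = 0.90/0.22 = 4.0909.
Prior odds = 5.2112/4.0909 = 1.2739, so P(S) = 1.2739/(1+1.2739) ≈ 0.56.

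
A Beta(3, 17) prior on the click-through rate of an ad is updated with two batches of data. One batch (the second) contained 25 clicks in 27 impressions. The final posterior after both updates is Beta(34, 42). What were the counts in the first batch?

6 clicks and 23 non-clicks

Because Beta–binomial updating is additive in the counts, the combined data contributed (α_post−α_prior, β_post−β_prior) successes and failures.
Total across both batches: 34−3=31 clicks, 42−17=25 non-clicks.
Subtract the second batch: 31−25=6 clicks and 25−2=23 non-clicks.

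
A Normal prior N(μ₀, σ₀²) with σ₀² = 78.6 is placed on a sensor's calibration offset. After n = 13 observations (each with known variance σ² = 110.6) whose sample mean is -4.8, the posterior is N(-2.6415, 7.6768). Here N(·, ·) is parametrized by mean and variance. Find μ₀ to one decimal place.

μ₀ = 17.3

The posterior mean is a precision-weighted average: μ_n = (τ₀μ₀ + τ_data·x̄)/(τ₀+τ_data), with τ₀=1/σ₀² and τ_data=n/σ².
Here τ₀ = 1/78.6 = 0.012723 and τ_data = 13/110.6 = 0.117541, so τ_n = 0.130264.
Rearranging for μ₀: μ₀ = (μ_n·τ_n − τ_data·x̄)/τ₀ = (-2.6415·0.130264 − 0.117541·-4.8) / 0.012723 = 0.220104/0.012723 ≈ 17.3.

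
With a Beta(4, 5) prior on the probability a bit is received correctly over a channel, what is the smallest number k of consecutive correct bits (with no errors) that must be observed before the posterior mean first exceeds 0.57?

k = 3

After k correct bits and 0 errors the posterior is Beta(4+k, 5), with mean (4+k)/(4+5+k).
Set (4+k)/(9+k) > 0.57 and solve: k > (0.57·9 − 4)/(1 − 0.57) = 2.628.
The smallest integer exceeding 2.628 is 3, and checking k=3: (7)/(12) = 0.5833 > 0.57.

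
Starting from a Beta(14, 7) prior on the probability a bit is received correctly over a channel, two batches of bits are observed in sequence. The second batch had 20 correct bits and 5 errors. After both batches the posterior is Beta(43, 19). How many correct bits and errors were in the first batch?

Because Beta–binomial updating is additive in the counts, the combined data contributed (α_post−α_prior, β_post−β_prior) successes and failures.
Total across both batches: 43−14=29 correct bits, 19−7=12 errors.
Subtract the second batch: 29−20=9 correct bits and 12−5=7 errors.

9 correct bits and 7 errors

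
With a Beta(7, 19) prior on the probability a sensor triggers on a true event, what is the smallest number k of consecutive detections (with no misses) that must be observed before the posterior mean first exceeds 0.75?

k = 51

After k detections and 0 misses the posterior is Beta(7+k, 19), with mean (7+k)/(7+19+k).
Set (7+k)/(26+k) > 0.75 and solve: k > (0.75·26 − 7)/(1 − 0.75) = 50.000.
The smallest integer exceeding 50.000 is 51.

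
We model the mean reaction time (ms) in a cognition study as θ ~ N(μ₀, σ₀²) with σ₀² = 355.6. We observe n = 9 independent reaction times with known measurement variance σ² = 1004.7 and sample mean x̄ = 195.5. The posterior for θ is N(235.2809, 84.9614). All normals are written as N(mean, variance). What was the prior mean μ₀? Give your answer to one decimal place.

μ₀ = 362.0

With known observation variance, the Normal–Normal posterior has precision τ_n = τ₀ + n/σ² and mean μ_n = (τ₀μ₀ + (n/σ²)x̄)/τ_n.
Here τ₀ = 1/355.6 = 0.002812 and τ_data = 9/1004.7 = 0.008958, so τ_n = 0.011770.
Rearranging for μ₀: μ₀ = (μ_n·τ_n − τ_data·x̄)/τ₀ = (235.2809·0.011770 − 0.008958·195.5) / 0.002812 = 1.017967/0.002812 ≈ 362.0.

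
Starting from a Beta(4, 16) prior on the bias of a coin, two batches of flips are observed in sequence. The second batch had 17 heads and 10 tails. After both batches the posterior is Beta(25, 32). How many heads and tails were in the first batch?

4 heads and 6 tails

Sequential conjugate updates are equivalent to a single update on the pooled data, so total successes = posterior α − prior α and total failures = posterior β − prior β.
Total across both batches: 25−4=21 heads, 32−16=16 tails.
Subtract the second batch: 21−17=4 heads and 16−10=6 tails.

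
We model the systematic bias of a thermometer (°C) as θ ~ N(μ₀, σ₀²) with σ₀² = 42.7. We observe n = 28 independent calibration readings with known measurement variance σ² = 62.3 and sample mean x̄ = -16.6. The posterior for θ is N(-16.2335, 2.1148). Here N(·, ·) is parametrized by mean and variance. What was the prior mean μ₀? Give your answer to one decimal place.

μ₀ = -9.2

With known observation variance, the Normal–Normal posterior has precision τ_n = τ₀ + n/σ² and mean μ_n = (τ₀μ₀ + (n/σ²)x̄)/τ_n.
Here τ₀ = 1/42.7 = 0.023419 and τ_data = 28/62.3 = 0.449438, so τ_n = 0.472857.
Rearranging for μ₀: μ₀ = (μ_n·τ_n − τ_data·x̄)/τ₀ = (-16.2335·0.472857 − 0.449438·-16.6) / 0.023419 = -0.215453/0.023419 ≈ -9.2.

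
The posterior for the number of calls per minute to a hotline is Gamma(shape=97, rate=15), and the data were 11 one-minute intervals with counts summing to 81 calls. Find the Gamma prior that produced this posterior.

Gamma–Poisson conjugacy: posterior shape = α + Σxᵢ, posterior rate = β + n.
So α = 97 − 81 = 16 and β = 15 − 11 = 4.

Gamma(shape=16, rate=4)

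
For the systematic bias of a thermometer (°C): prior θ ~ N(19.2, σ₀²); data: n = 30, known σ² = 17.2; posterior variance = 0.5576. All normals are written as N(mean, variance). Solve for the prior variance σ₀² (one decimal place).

Posterior precision equals prior precision plus data precision: 1/σ_n² = 1/σ₀² + n/σ².
So 1/σ₀² = 1/0.5576 − 30/17.2 = 1.793400 − 1.744186 = 0.049214.
Hence σ₀² = 1/0.049214 ≈ 20.3.

σ₀² = 20.3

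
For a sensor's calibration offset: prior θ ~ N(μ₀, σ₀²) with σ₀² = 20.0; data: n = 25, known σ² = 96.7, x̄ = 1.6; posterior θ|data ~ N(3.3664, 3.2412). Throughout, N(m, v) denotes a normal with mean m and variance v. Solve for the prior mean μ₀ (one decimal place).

μ₀ = 12.5

The posterior mean is a precision-weighted average: μ_n = (τ₀μ₀ + τ_data·x̄)/(τ₀+τ_data), with τ₀=1/σ₀² and τ_data=n/σ².
Here τ₀ = 1/20.0 = 0.050000 and τ_data = 25/96.7 = 0.258532, so τ_n = 0.308532.
Rearranging for μ₀: μ₀ = (μ_n·τ_n − τ_data·x̄)/τ₀ = (3.3664·0.308532 − 0.258532·1.6) / 0.050000 = 0.624991/0.050000 ≈ 12.5.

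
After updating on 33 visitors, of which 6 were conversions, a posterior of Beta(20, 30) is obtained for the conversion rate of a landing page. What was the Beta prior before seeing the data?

Beta is conjugate to the binomial likelihood: posterior = Beta(a+s, b+f).
So a = 20 − 6 = 14 and b = 30 − 27 = 3.

Beta(14, 3)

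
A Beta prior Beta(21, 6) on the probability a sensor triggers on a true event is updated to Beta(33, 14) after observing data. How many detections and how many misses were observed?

A Beta(α, β) prior with s successes and f failures in binomial data gives a Beta(α+s, β+f) posterior.
Match parameters: s=33−21=12, f=14−6=8.

12 detections and 8 misses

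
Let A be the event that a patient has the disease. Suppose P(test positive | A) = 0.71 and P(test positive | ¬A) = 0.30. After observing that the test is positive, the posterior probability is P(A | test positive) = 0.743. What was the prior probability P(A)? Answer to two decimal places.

Bayes' rule in odds form gives O(A|E) = O(A)·[P(E|A)/P(E|¬A)], hence O(A) = O(A|E)/LR.
Posterior odds = 0.743/(1−0.743) = 2.8911. LR = 0.71/0.30 = 2.3667.
Prior odds = 2.8911/2.3667 = 1.2216, so P(A) = 1.2216/(1+1.2216) ≈ 0.55.

P(A) = 0.55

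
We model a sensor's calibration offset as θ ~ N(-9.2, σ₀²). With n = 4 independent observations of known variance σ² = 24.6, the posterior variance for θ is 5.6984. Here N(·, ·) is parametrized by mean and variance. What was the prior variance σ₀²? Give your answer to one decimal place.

Posterior precision equals prior precision plus data precision: 1/σ_n² = 1/σ₀² + n/σ².
So 1/σ₀² = 1/5.6984 − 4/24.6 = 0.175488 − 0.162602 = 0.012886.
Hence σ₀² = 1/0.012886 ≈ 77.6.

σ₀² = 77.6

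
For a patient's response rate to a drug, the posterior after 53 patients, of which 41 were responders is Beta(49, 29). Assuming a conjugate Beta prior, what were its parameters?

Beta(8, 17)

A Beta(α, β) prior with s successes and f failures in binomial data gives a Beta(α+s, β+f) posterior.
Subtract the data counts: 49−41=8, 29−12=17.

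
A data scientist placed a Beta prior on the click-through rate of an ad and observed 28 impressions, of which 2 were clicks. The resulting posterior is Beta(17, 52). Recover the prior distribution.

Under Beta–binomial conjugacy the posterior parameters are (α+s, β+f).
Subtract the data counts: 17−2=15, 52−26=26.

Beta(15, 26)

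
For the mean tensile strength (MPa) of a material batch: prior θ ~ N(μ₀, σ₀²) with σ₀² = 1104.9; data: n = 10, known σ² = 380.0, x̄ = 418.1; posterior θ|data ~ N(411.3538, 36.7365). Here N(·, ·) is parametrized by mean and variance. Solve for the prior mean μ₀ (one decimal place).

μ₀ = 215.2

With known observation variance, the Normal–Normal posterior has precision τ_n = τ₀ + n/σ² and mean μ_n = (τ₀μ₀ + (n/σ²)x̄)/τ_n.
Here τ₀ = 1/1104.9 = 0.000905 and τ_data = 10/380.0 = 0.026316, so τ_n = 0.027221.
Rearranging for μ₀: μ₀ = (μ_n·τ_n − τ_data·x̄)/τ₀ = (411.3538·0.027221 − 0.026316·418.1) / 0.000905 = 0.194742/0.000905 ≈ 215.2.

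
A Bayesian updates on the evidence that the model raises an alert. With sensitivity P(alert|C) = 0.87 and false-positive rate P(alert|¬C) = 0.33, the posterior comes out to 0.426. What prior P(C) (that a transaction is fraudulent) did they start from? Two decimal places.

P(C) = 0.22

Bayes' rule in odds form gives O(C|E) = O(C)·[P(E|C)/P(E|¬C)], hence O(C) = O(C|E)/LR.
Posterior odds = 0.426/(1−0.426) = 0.7422. LR = 0.87/0.33 = 2.6364.
Prior odds = 0.7422/2.6364 = 0.2815, so P(C) = 0.2815/(1+0.2815) ≈ 0.22.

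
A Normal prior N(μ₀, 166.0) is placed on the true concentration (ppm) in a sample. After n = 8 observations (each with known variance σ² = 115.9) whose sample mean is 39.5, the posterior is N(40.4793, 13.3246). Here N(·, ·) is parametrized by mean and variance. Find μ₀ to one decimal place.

μ₀ = 51.7

The posterior mean is a precision-weighted average: μ_n = (τ₀μ₀ + τ_data·x̄)/(τ₀+τ_data), with τ₀=1/σ₀² and τ_data=n/σ².
Here τ₀ = 1/166.0 = 0.006024 and τ_data = 8/115.9 = 0.069025, so τ_n = 0.075049.
Rearranging for μ₀: μ₀ = (μ_n·τ_n − τ_data·x̄)/τ₀ = (40.4793·0.075049 − 0.069025·39.5) / 0.006024 = 0.311443/0.006024 ≈ 51.7.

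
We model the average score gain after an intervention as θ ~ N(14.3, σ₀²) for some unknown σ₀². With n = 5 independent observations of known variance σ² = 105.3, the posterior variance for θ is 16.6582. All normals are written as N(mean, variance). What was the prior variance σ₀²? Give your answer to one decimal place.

σ₀² = 79.7

Posterior precision equals prior precision plus data precision: 1/σ_n² = 1/σ₀² + n/σ².
So 1/σ₀² = 1/16.6582 − 5/105.3 = 0.060030 − 0.047483 = 0.012547.
Hence σ₀² = 1/0.012547 ≈ 79.7.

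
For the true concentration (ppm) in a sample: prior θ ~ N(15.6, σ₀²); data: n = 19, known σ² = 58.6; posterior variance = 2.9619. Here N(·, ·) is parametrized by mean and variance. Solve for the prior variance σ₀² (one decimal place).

σ₀² = 74.7

For the Normal–Normal model with known σ², precisions add: τ_n = τ₀ + n/σ².
So 1/σ₀² = 1/2.9619 − 19/58.6 = 0.337621 − 0.324232 = 0.013389.
Hence σ₀² = 1/0.013389 ≈ 74.7.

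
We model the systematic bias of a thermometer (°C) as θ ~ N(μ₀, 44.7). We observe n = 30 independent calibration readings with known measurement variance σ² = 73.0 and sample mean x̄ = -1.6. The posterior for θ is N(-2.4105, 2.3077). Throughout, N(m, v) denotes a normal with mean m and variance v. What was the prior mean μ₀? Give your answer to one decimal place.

μ₀ = -17.3

The posterior mean is a precision-weighted average: μ_n = (τ₀μ₀ + τ_data·x̄)/(τ₀+τ_data), with τ₀=1/σ₀² and τ_data=n/σ².
Here τ₀ = 1/44.7 = 0.022371 and τ_data = 30/73.0 = 0.410959, so τ_n = 0.433330.
Rearranging for μ₀: μ₀ = (μ_n·τ_n − τ_data·x̄)/τ₀ = (-2.4105·0.433330 − 0.410959·-1.6) / 0.022371 = -0.387008/0.022371 ≈ -17.3.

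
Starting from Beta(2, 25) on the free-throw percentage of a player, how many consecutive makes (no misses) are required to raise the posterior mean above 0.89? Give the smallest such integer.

After k makes and 0 misses the posterior is Beta(2+k, 25), with mean (2+k)/(2+25+k).
Set (2+k)/(27+k) > 0.89 and solve: k > (0.89·27 − 2)/(1 − 0.89) = 200.273.
The smallest integer exceeding 200.273 is 201.

k = 201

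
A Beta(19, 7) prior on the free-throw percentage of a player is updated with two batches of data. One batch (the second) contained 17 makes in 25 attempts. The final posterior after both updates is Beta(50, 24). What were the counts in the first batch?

Because Beta–binomial updating is additive in the counts, the combined data contributed (α_post−α_prior, β_post−β_prior) successes and failures.
Total across both batches: 50−19=31 makes, 24−7=17 misses.
Subtract the second batch: 31−17=14 makes and 17−8=9 misses.

14 makes and 9 misses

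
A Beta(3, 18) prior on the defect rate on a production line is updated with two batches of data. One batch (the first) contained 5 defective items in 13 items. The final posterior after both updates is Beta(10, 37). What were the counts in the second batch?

Because Beta–binomial updating is additive in the counts, the combined data contributed (α_post−α_prior, β_post−β_prior) successes and failures.
Total across both batches: 10−3=7 defective items, 37−18=19 good items.
Subtract the first batch: 7−5=2 defective items and 19−8=11 good items.

2 defective items and 11 good items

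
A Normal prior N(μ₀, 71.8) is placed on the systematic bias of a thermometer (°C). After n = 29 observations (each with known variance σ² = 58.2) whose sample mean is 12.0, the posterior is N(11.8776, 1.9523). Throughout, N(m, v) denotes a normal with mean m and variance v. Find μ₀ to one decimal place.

With known observation variance, the Normal–Normal posterior has precision τ_n = τ₀ + n/σ² and mean μ_n = (τ₀μ₀ + (n/σ²)x̄)/τ_n.
Here τ₀ = 1/71.8 = 0.013928 and τ_data = 29/58.2 = 0.498282, so τ_n = 0.512210.
Rearranging for μ₀: μ₀ = (μ_n·τ_n − τ_data·x̄)/τ₀ = (11.8776·0.512210 − 0.498282·12.0) / 0.013928 = 0.104441/0.013928 ≈ 7.5.

μ₀ = 7.5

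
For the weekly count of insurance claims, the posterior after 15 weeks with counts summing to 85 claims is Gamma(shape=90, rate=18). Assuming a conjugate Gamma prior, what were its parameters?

Gamma–Poisson conjugacy: posterior shape = α + Σxᵢ, posterior rate = β + n.
So α = 90 − 85 = 5 and β = 18 − 15 = 3.

Gamma(shape=5, rate=3)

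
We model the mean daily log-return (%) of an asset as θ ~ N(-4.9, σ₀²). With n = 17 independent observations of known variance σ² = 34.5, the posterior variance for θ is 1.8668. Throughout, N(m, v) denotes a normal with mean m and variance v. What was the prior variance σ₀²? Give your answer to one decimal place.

For the Normal–Normal model with known σ², precisions add: τ_n = τ₀ + n/σ².
So 1/σ₀² = 1/1.8668 − 17/34.5 = 0.535676 − 0.492754 = 0.042922.
Hence σ₀² = 1/0.042922 ≈ 23.3.

σ₀² = 23.3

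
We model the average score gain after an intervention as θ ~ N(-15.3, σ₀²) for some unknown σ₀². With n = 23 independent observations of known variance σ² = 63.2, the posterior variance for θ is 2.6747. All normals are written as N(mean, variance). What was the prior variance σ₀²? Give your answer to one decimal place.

σ₀² = 100.5

For the Normal–Normal model with known σ², precisions add: τ_n = τ₀ + n/σ².
So 1/σ₀² = 1/2.6747 − 23/63.2 = 0.373874 − 0.363924 = 0.009950.
Hence σ₀² = 1/0.009950 ≈ 100.5.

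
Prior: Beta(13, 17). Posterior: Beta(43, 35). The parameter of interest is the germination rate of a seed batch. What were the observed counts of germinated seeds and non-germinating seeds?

A Beta(α, β) prior with s successes and f failures in binomial data gives a Beta(α+s, β+f) posterior.
So s = 43 − 13 = 30 and f = 35 − 17 = 18.

30 germinated seeds and 18 non-germinating seeds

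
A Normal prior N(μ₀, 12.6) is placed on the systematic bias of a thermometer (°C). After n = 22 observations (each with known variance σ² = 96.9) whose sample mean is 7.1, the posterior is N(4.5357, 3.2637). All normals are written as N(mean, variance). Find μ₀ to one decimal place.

With known observation variance, the Normal–Normal posterior has precision τ_n = τ₀ + n/σ² and mean μ_n = (τ₀μ₀ + (n/σ²)x̄)/τ_n.
Here τ₀ = 1/12.6 = 0.079365 and τ_data = 22/96.9 = 0.227038, so τ_n = 0.306403.
Rearranging for μ₀: μ₀ = (μ_n·τ_n − τ_data·x̄)/τ₀ = (4.5357·0.306403 − 0.227038·7.1) / 0.079365 = -0.222218/0.079365 ≈ -2.8.

μ₀ = -2.8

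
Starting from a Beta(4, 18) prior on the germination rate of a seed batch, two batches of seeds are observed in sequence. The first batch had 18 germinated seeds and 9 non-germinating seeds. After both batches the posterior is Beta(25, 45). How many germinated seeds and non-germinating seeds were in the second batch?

3 germinated seeds and 18 non-germinating seeds

Sequential conjugate updates are equivalent to a single update on the pooled data, so total successes = posterior α − prior α and total failures = posterior β − prior β.
Total across both batches: 25−4=21 germinated seeds, 45−18=27 non-germinating seeds.
Subtract the first batch: 21−18=3 germinated seeds and 27−9=18 non-germinating seeds.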